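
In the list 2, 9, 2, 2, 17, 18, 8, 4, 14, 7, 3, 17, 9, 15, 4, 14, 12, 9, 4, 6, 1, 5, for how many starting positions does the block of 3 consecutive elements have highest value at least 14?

(2, 9, 2) → max 9
(9, 2, 2) → max 9
(2, 2, 17) → max 17  ≥ 14 ✓
(2, 17, 18) → max 18  ≥ 14 ✓
(17, 18, 8) → max 18  ≥ 14 ✓
(18, 8, 4) → max 18  ≥ 14 ✓
(8, 4, 14) → max 14  ≥ 14 ✓
(4, 14, 7) → max 14  ≥ 14 ✓
(14, 7, 3) → max 14  ≥ 14 ✓
(7, 3, 17) → max 17  ≥ 14 ✓
(3, 17, 9) → max 17  ≥ 14 ✓
(17, 9, 15) → max 17  ≥ 14 ✓
(9, 15, 4) → max 15  ≥ 14 ✓
(15, 4, 14) → max 15  ≥ 14 ✓
(4, 14, 12) → max 14  ≥ 14 ✓
(14, 12, 9) → max 14  ≥ 14 ✓
(12, 9, 4) → max 12
(9, 4, 6) → max 9
(4, 6, 1) → max 6
(6, 1, 5) → max 6
14 windows satisfy the condition.

14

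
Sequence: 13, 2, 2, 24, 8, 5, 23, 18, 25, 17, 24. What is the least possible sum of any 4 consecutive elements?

Window sums for each of the 8 positions:
(13, 2, 2, 24) → sum 41
(2, 2, 24, 8) → sum 36
(2, 24, 8, 5) → sum 39
(24, 8, 5, 23) → sum 60
(8, 5, 23, 18) → sum 54
(5, 23, 18, 25) → sum 71
(23, 18, 25, 17) → sum 83
(18, 25, 17, 24) → sum 84
Least of these is 36.

36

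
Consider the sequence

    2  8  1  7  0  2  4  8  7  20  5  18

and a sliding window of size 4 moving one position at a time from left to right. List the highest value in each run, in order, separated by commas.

Sliding a size-4 window across the 12 values:
[2, 8, 1, 7] → max 8
[8, 1, 7, 0] → max 8
[1, 7, 0, 2] → max 7
[7, 0, 2, 4] → max 7
[0, 2, 4, 8] → max 8
[2, 4, 8, 7] → max 8
[4, 8, 7, 20] → max 20
[8, 7, 20, 5] → max 20
[7, 20, 5, 18] → max 20

8, 8, 7, 7, 8, 8, 20, 20, 20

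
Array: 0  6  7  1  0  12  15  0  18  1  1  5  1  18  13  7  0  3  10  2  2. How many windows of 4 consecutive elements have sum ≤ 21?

8

(0, 6, 7, 1) → sum 14  ≤ 21 ✓
(6, 7, 1, 0) → sum 14  ≤ 21 ✓
(7, 1, 0, 12) → sum 20  ≤ 21 ✓
(1, 0, 12, 15) → sum 28
(0, 12, 15, 0) → sum 27
(12, 15, 0, 18) → sum 45
(15, 0, 18, 1) → sum 34
(0, 18, 1, 1) → sum 20  ≤ 21 ✓
(18, 1, 1, 5) → sum 25
(1, 1, 5, 1) → sum 8  ≤ 21 ✓
(1, 5, 1, 18) → sum 25
(5, 1, 18, 13) → sum 37
(1, 18, 13, 7) → sum 39
(18, 13, 7, 0) → sum 38
(13, 7, 0, 3) → sum 23
(7, 0, 3, 10) → sum 20  ≤ 21 ✓
(0, 3, 10, 2) → sum 15  ≤ 21 ✓
(3, 10, 2, 2) → sum 17  ≤ 21 ✓
8 windows satisfy the condition.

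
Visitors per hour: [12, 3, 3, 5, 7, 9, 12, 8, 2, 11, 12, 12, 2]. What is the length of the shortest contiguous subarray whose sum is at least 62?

Extend right; whenever the sum reaches 62, record the length and shrink from the left:
add 12: running sum 12 < 62
add 3: running sum 15 < 62
add 3: running sum 18 < 62
add 5: running sum 23 < 62
add 7: running sum 30 < 62
add 9: running sum 39 < 62
add 12: running sum 51 < 62
add 8: running sum 59 < 62
add 2: running sum 61 < 62
add 11: shortest ending here [12, 3, 3, 5, 7, 9, 12, 8, 2, 11] sum 72, len 10
add 12: shortest ending here [5, 7, 9, 12, 8, 2, 11, 12] sum 66, len 8
add 12: shortest ending here [9, 12, 8, 2, 11, 12, 12] sum 66, len 7
add 2: shortest ending here [9, 12, 8, 2, 11, 12, 12, 2] sum 68, len 8
Shortest qualifying length: 7.

7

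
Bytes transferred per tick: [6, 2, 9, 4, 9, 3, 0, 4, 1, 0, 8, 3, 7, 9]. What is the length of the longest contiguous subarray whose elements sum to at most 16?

Extend to the right; shrink from the left whenever the sum exceeds 16:
add 6: [6] sum 6, len 1
add 2: [6, 2] sum 8, len 2
add 9: [2, 9] sum 11, len 2
add 4: [2, 9, 4] sum 15, len 3
add 9: [4, 9] sum 13, len 2
add 3: [4, 9, 3] sum 16, len 3
add 0: [4, 9, 3, 0] sum 16, len 4
add 4: [9, 3, 0, 4] sum 16, len 4
add 1: [3, 0, 4, 1] sum 8, len 4
add 0: [3, 0, 4, 1, 0] sum 8, len 5
add 8: [3, 0, 4, 1, 0, 8] sum 16, len 6
add 3: [0, 4, 1, 0, 8, 3] sum 16, len 6
add 7: [3, 7] sum 10, len 2
add 9: [7, 9] sum 16, len 2
Longest length seen: 6.

6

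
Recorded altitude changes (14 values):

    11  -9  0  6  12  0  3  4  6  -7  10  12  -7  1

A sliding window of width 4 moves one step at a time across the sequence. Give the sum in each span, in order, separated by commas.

[11, -9, 0, 6] → sum 8
[-9, 0, 6, 12] → sum 9
[0, 6, 12, 0] → sum 18
[6, 12, 0, 3] → sum 21
[12, 0, 3, 4] → sum 19
[0, 3, 4, 6] → sum 13
[3, 4, 6, -7] → sum 6
[4, 6, -7, 10] → sum 13
[6, -7, 10, 12] → sum 21
[-7, 10, 12, -7] → sum 8
[10, 12, -7, 1] → sum 16

8, 9, 18, 21, 19, 13, 6, 13, 21, 8, 16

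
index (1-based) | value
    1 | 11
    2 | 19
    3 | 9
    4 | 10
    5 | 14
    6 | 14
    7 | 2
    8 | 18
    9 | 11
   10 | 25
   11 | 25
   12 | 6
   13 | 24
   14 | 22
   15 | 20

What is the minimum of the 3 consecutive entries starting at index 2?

Elements at indices 2..4: 19, 9, 10
min(19, 9, 10) = 9

9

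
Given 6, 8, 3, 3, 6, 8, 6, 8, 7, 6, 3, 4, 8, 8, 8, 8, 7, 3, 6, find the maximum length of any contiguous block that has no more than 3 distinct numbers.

[6] 1 distinct, len 1
[6, 8] 2 distinct, len 2
[6, 8, 3] 3 distinct, len 3
[6, 8, 3, 3] 3 distinct, len 4
[6, 8, 3, 3, 6] 3 distinct, len 5
[6, 8, 3, 3, 6, 8] 3 distinct, len 6
[6, 8, 3, 3, 6, 8, 6] 3 distinct, len 7
[6, 8, 3, 3, 6, 8, 6, 8] 3 distinct, len 8
[6, 8, 6, 8, 7] 3 distinct, len 5
[6, 8, 6, 8, 7, 6] 3 distinct, len 6
[7, 6, 3] 3 distinct, len 3
[6, 3, 4] 3 distinct, len 3
[3, 4, 8] 3 distinct, len 3
[3, 4, 8, 8] 3 distinct, len 4
[3, 4, 8, 8, 8] 3 distinct, len 5
[3, 4, 8, 8, 8, 8] 3 distinct, len 6
[4, 8, 8, 8, 8, 7] 3 distinct, len 6
[8, 8, 8, 8, 7, 3] 3 distinct, len 6
[7, 3, 6] 3 distinct, len 3
Longest length with ≤3 distinct: 8.

8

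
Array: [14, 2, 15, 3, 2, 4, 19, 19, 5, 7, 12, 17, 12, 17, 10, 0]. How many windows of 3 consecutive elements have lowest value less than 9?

11

(14, 2, 15) → min 2  < 9 ✓
(2, 15, 3) → min 2  < 9 ✓
(15, 3, 2) → min 2  < 9 ✓
(3, 2, 4) → min 2  < 9 ✓
(2, 4, 19) → min 2  < 9 ✓
(4, 19, 19) → min 4  < 9 ✓
(19, 19, 5) → min 5  < 9 ✓
(19, 5, 7) → min 5  < 9 ✓
(5, 7, 12) → min 5  < 9 ✓
(7, 12, 17) → min 7  < 9 ✓
(12, 17, 12) → min 12
(17, 12, 17) → min 12
(12, 17, 10) → min 10
(17, 10, 0) → min 0  < 9 ✓
11 windows satisfy the condition.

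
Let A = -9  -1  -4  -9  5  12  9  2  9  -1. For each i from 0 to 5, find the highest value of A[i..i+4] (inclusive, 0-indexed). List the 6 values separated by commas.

-9 -1 -4 -9 5 → max 5
-1 -4 -9 5 12 → max 12
-4 -9 5 12 9 → max 12
-9 5 12 9 2 → max 12
5 12 9 2 9 → max 12
12 9 2 9 -1 → max 12

5, 12, 12, 12, 12, 12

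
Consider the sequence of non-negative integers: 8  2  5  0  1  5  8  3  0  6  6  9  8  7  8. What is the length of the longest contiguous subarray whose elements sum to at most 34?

Extend to the right; shrink from the left whenever the sum exceeds 34:
add 8: [8] sum 8, len 1
add 2: [8, 2] sum 10, len 2
add 5: [8, 2, 5] sum 15, len 3
add 0: [8, 2, 5, 0] sum 15, len 4
add 1: [8, 2, 5, 0, 1] sum 16, len 5
add 5: [8, 2, 5, 0, 1, 5] sum 21, len 6
add 8: [8, 2, 5, 0, 1, 5, 8] sum 29, len 7
add 3: [8, 2, 5, 0, 1, 5, 8, 3] sum 32, len 8
add 0: [8, 2, 5, 0, 1, 5, 8, 3, 0] sum 32, len 9
add 6: [2, 5, 0, 1, 5, 8, 3, 0, 6] sum 30, len 9
add 6: [5, 0, 1, 5, 8, 3, 0, 6, 6] sum 34, len 9
add 9: [8, 3, 0, 6, 6, 9] sum 32, len 6
add 8: [3, 0, 6, 6, 9, 8] sum 32, len 6
add 7: [6, 9, 8, 7] sum 30, len 4
add 8: [9, 8, 7, 8] sum 32, len 4
Longest length seen: 9.

9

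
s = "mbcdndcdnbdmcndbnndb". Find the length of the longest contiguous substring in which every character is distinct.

add m: [m] len 1
add b: [m, b] len 2
add c: [m, b, c] len 3
add d: [m, b, c, d] len 4
add n: [m, b, c, d, n] len 5
add d (repeat d, move left end past it): [n, d] len 2
add c: [n, d, c] len 3
add d (repeat d, move left end past it): [c, d] len 2
add n: [c, d, n] len 3
add b: [c, d, n, b] len 4
add d (repeat d, move left end past it): [n, b, d] len 3
add m: [n, b, d, m] len 4
add c: [n, b, d, m, c] len 5
add n (repeat n, move left end past it): [b, d, m, c, n] len 5
add d (repeat d, move left end past it): [m, c, n, d] len 4
add b: [m, c, n, d, b] len 5
add n (repeat n, move left end past it): [d, b, n] len 3
add n (repeat n, move left end past it): [n] len 1
add d: [n, d] len 2
add b: [n, d, b] len 3
Longest all-distinct length: 5.

5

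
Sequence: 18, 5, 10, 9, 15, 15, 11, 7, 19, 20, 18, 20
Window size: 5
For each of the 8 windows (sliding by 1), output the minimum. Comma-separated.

5, 5, 9, 7, 7, 7, 7, 7

(18, 5, 10, 9, 15) → min 5
(5, 10, 9, 15, 15) → min 5
(10, 9, 15, 15, 11) → min 9
(9, 15, 15, 11, 7) → min 7
(15, 15, 11, 7, 19) → min 7
(15, 11, 7, 19, 20) → min 7
(11, 7, 19, 20, 18) → min 7
(7, 19, 20, 18, 20) → min 7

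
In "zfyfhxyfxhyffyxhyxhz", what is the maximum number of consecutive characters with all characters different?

4

[z] len 1
[z, f] len 2
[z, f, y] len 3
[y, f] len 2
[y, f, h] len 3
[y, f, h, x] len 4
[f, h, x, y] len 4
[h, x, y, f] len 4
[y, f, x] len 3
[y, f, x, h] len 4
[f, x, h, y] len 4
[x, h, y, f] len 4
[f] len 1
[f, y] len 2
[f, y, x] len 3
[f, y, x, h] len 4
[x, h, y] len 3
[h, y, x] len 3
[y, x, h] len 3
[y, x, h, z] len 4
Longest all-distinct length: 4.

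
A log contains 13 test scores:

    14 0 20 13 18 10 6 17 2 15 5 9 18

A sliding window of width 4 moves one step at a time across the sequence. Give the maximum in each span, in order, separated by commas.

20, 20, 20, 18, 18, 17, 17, 17, 15, 18

Sliding a size-4 window across the 13 values:
14 0 20 13 → max 20
0 20 13 18 → max 20
20 13 18 10 → max 20
13 18 10 6 → max 18
18 10 6 17 → max 18
10 6 17 2 → max 17
6 17 2 15 → max 17
17 2 15 5 → max 17
2 15 5 9 → max 15
15 5 9 18 → max 18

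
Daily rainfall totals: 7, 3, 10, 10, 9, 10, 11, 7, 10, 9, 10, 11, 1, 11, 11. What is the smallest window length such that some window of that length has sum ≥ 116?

add 7: running sum 7 < 116
add 3: running sum 10 < 116
add 10: running sum 20 < 116
add 10: running sum 30 < 116
add 9: running sum 39 < 116
add 10: running sum 49 < 116
add 11: running sum 60 < 116
add 7: running sum 67 < 116
add 10: running sum 77 < 116
add 9: running sum 86 < 116
add 10: running sum 96 < 116
add 11: running sum 107 < 116
add 1: running sum 108 < 116
end 13: [7, 3, 10, 10, 9, 10, 11, 7, 10, 9, 10, 11, 1, 11] sum 119, len 14
end 14: [10, 10, 9, 10, 11, 7, 10, 9, 10, 11, 1, 11, 11] sum 120, len 13
Shortest qualifying length: 13.

13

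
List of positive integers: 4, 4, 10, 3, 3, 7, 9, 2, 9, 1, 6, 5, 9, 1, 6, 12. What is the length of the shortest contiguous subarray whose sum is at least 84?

add 4: running sum 4 < 84
add 4: running sum 8 < 84
add 10: running sum 18 < 84
add 3: running sum 21 < 84
add 3: running sum 24 < 84
add 7: running sum 31 < 84
add 9: running sum 40 < 84
add 2: running sum 42 < 84
add 9: running sum 51 < 84
add 1: running sum 52 < 84
add 6: running sum 58 < 84
add 5: running sum 63 < 84
add 9: running sum 72 < 84
add 1: running sum 73 < 84
add 6: running sum 79 < 84
add 12: shortest ending here [4, 10, 3, 3, 7, 9, 2, 9, 1, 6, 5, 9, 1, 6, 12] sum 87, len 15
Shortest qualifying length: 15.

15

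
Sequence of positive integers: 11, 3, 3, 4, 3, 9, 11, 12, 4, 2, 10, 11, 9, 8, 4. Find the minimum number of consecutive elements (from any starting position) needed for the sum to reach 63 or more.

8

Extend right; whenever the sum reaches 63, record the length and shrink from the left:
add 11: running sum 11 < 63
add 3: running sum 14 < 63
add 3: running sum 17 < 63
add 4: running sum 21 < 63
add 3: running sum 24 < 63
add 9: running sum 33 < 63
add 11: running sum 44 < 63
add 12: running sum 56 < 63
add 4: running sum 60 < 63
add 2: running sum 62 < 63
end 10: [11, 3, 3, 4, 3, 9, 11, 12, 4, 2, 10] sum 72, len 11
end 11: [4, 3, 9, 11, 12, 4, 2, 10, 11] sum 66, len 9
end 12: [9, 11, 12, 4, 2, 10, 11, 9] sum 68, len 8
end 13: [11, 12, 4, 2, 10, 11, 9, 8] sum 67, len 8
end 14: [11, 12, 4, 2, 10, 11, 9, 8, 4] sum 71, len 9
Shortest qualifying length: 8.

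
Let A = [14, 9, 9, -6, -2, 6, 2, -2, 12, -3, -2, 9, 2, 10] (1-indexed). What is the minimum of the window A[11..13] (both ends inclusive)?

-2

Elements at indices 11..13: -2, 9, 2
min(-2, 9, 2) = -2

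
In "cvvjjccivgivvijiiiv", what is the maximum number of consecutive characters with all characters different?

add c: [c] len 1
add v: [c, v] len 2
add v (repeat v, move left end past it): [v] len 1
add j: [v, j] len 2
add j (repeat j, move left end past it): [j] len 1
add c: [j, c] len 2
add c (repeat c, move left end past it): [c] len 1
add i: [c, i] len 2
add v: [c, i, v] len 3
add g: [c, i, v, g] len 4
add i (repeat i, move left end past it): [v, g, i] len 3
add v (repeat v, move left end past it): [g, i, v] len 3
add v (repeat v, move left end past it): [v] len 1
add i: [v, i] len 2
add j: [v, i, j] len 3
add i (repeat i, move left end past it): [j, i] len 2
add i (repeat i, move left end past it): [i] len 1
add i (repeat i, move left end past it): [i] len 1
add v: [i, v] len 2
Longest all-distinct length: 4.

4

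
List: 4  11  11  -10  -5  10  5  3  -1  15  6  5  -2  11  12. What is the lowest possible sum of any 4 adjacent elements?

4 11 11 -10 → sum 16
11 11 -10 -5 → sum 7
11 -10 -5 10 → sum 6
-10 -5 10 5 → sum 0
-5 10 5 3 → sum 13
10 5 3 -1 → sum 17
5 3 -1 15 → sum 22
3 -1 15 6 → sum 23
-1 15 6 5 → sum 25
15 6 5 -2 → sum 24
6 5 -2 11 → sum 20
5 -2 11 12 → sum 26
Lowest of these is 0.

0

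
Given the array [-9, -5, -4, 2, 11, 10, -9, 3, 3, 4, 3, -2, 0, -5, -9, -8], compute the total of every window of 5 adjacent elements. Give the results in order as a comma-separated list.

-5, 14, 10, 17, 18, 11, 4, 11, 8, 0, -13, -24

-9 -5 -4 2 11 → sum -5
-5 -4 2 11 10 → sum 14
-4 2 11 10 -9 → sum 10
2 11 10 -9 3 → sum 17
11 10 -9 3 3 → sum 18
10 -9 3 3 4 → sum 11
-9 3 3 4 3 → sum 4
3 3 4 3 -2 → sum 11
3 4 3 -2 0 → sum 8
4 3 -2 0 -5 → sum 0
3 -2 0 -5 -9 → sum -13
-2 0 -5 -9 -8 → sum -24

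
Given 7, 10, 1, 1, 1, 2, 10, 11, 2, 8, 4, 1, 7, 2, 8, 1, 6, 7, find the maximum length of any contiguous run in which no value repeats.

add 7: [7] len 1
add 10: [7, 10] len 2
add 1: [7, 10, 1] len 3
add 1 (repeat 1, move left end past it): [1] len 1
add 1 (repeat 1, move left end past it): [1] len 1
add 2: [1, 2] len 2
add 10: [1, 2, 10] len 3
add 11: [1, 2, 10, 11] len 4
add 2 (repeat 2, move left end past it): [10, 11, 2] len 3
add 8: [10, 11, 2, 8] len 4
add 4: [10, 11, 2, 8, 4] len 5
add 1: [10, 11, 2, 8, 4, 1] len 6
add 7: [10, 11, 2, 8, 4, 1, 7] len 7
add 2 (repeat 2, move left end past it): [8, 4, 1, 7, 2] len 5
add 8 (repeat 8, move left end past it): [4, 1, 7, 2, 8] len 5
add 1 (repeat 1, move left end past it): [7, 2, 8, 1] len 4
add 6: [7, 2, 8, 1, 6] len 5
add 7 (repeat 7, move left end past it): [2, 8, 1, 6, 7] len 5
Longest all-distinct length: 7.

7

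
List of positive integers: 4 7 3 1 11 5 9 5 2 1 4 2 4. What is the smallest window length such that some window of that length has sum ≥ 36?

6

add 4: running sum 4 < 36
add 7: running sum 11 < 36
add 3: running sum 14 < 36
add 1: running sum 15 < 36
add 11: running sum 26 < 36
add 5: running sum 31 < 36
end 6: [7, 3, 1, 11, 5, 9] sum 36, len 6
end 7: [7, 3, 1, 11, 5, 9, 5] sum 41, len 7
end 8: [3, 1, 11, 5, 9, 5, 2] sum 36, len 7
end 9: [3, 1, 11, 5, 9, 5, 2, 1] sum 37, len 8
end 10: [11, 5, 9, 5, 2, 1, 4] sum 37, len 7
end 11: [11, 5, 9, 5, 2, 1, 4, 2] sum 39, len 8
end 12: [11, 5, 9, 5, 2, 1, 4, 2, 4] sum 43, len 9
Shortest qualifying length: 6.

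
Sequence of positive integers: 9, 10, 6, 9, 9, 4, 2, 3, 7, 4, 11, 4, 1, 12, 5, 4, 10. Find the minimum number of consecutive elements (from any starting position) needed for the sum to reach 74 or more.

11

add 9: running sum 9 < 74
add 10: running sum 19 < 74
add 6: running sum 25 < 74
add 9: running sum 34 < 74
add 9: running sum 43 < 74
add 4: running sum 47 < 74
add 2: running sum 49 < 74
add 3: running sum 52 < 74
add 7: running sum 59 < 74
add 4: running sum 63 < 74
end 10: [9, 10, 6, 9, 9, 4, 2, 3, 7, 4, 11] sum 74, len 11
end 11: [9, 10, 6, 9, 9, 4, 2, 3, 7, 4, 11, 4] sum 78, len 12
end 12: [9, 10, 6, 9, 9, 4, 2, 3, 7, 4, 11, 4, 1] sum 79, len 13
end 13: [10, 6, 9, 9, 4, 2, 3, 7, 4, 11, 4, 1, 12] sum 82, len 13
end 14: [6, 9, 9, 4, 2, 3, 7, 4, 11, 4, 1, 12, 5] sum 77, len 13
end 15: [9, 9, 4, 2, 3, 7, 4, 11, 4, 1, 12, 5, 4] sum 75, len 13
end 16: [9, 4, 2, 3, 7, 4, 11, 4, 1, 12, 5, 4, 10] sum 76, len 13
Shortest qualifying length: 11.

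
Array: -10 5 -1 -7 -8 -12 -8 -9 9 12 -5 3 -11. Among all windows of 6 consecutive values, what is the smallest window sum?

-45

(-10, 5, -1, -7, -8, -12) → sum -33
(5, -1, -7, -8, -12, -8) → sum -31
(-1, -7, -8, -12, -8, -9) → sum -45
(-7, -8, -12, -8, -9, 9) → sum -35
(-8, -12, -8, -9, 9, 12) → sum -16
(-12, -8, -9, 9, 12, -5) → sum -13
(-8, -9, 9, 12, -5, 3) → sum 2
(-9, 9, 12, -5, 3, -11) → sum -1
Smallest of these is -45.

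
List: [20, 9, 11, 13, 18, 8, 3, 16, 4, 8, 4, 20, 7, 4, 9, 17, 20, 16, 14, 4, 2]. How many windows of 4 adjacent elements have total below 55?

16

[20, 9, 11, 13] → sum 53  < 55 ✓
[9, 11, 13, 18] → sum 51  < 55 ✓
[11, 13, 18, 8] → sum 50  < 55 ✓
[13, 18, 8, 3] → sum 42  < 55 ✓
[18, 8, 3, 16] → sum 45  < 55 ✓
[8, 3, 16, 4] → sum 31  < 55 ✓
[3, 16, 4, 8] → sum 31  < 55 ✓
[16, 4, 8, 4] → sum 32  < 55 ✓
[4, 8, 4, 20] → sum 36  < 55 ✓
[8, 4, 20, 7] → sum 39  < 55 ✓
[4, 20, 7, 4] → sum 35  < 55 ✓
[20, 7, 4, 9] → sum 40  < 55 ✓
[7, 4, 9, 17] → sum 37  < 55 ✓
[4, 9, 17, 20] → sum 50  < 55 ✓
[9, 17, 20, 16] → sum 62
[17, 20, 16, 14] → sum 67
[20, 16, 14, 4] → sum 54  < 55 ✓
[16, 14, 4, 2] → sum 36  < 55 ✓
16 windows satisfy the condition.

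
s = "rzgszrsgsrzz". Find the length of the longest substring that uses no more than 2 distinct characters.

Extend right; when distinct count exceeds 2, shrink from the left:
[r] 1 distinct, len 1
[r, z] 2 distinct, len 2
[z, g] 2 distinct, len 2
[g, s] 2 distinct, len 2
[s, z] 2 distinct, len 2
[z, r] 2 distinct, len 2
[r, s] 2 distinct, len 2
[s, g] 2 distinct, len 2
[s, g, s] 2 distinct, len 3
[s, r] 2 distinct, len 2
[r, z] 2 distinct, len 2
[r, z, z] 2 distinct, len 3
Longest length with ≤2 distinct: 3.

3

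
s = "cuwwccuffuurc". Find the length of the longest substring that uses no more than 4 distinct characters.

11

add c: window [c] (1 distinct), len 1
add u: window [c, u] (2 distinct), len 2
add w: window [c, u, w] (3 distinct), len 3
add w: window [c, u, w, w] (3 distinct), len 4
add c: window [c, u, w, w, c] (3 distinct), len 5
add c: window [c, u, w, w, c, c] (3 distinct), len 6
add u: window [c, u, w, w, c, c, u] (3 distinct), len 7
add f: window [c, u, w, w, c, c, u, f] (4 distinct), len 8
add f: window [c, u, w, w, c, c, u, f, f] (4 distinct), len 9
add u: window [c, u, w, w, c, c, u, f, f, u] (4 distinct), len 10
add u: window [c, u, w, w, c, c, u, f, f, u, u] (4 distinct), len 11
add r: window [c, c, u, f, f, u, u, r] (4 distinct), len 8
add c: window [c, c, u, f, f, u, u, r, c] (4 distinct), len 9
Longest length with ≤4 distinct: 11.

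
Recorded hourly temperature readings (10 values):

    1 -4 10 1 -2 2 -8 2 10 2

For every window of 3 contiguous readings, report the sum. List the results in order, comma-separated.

1 -4 10 → sum 7
-4 10 1 → sum 7
10 1 -2 → sum 9
1 -2 2 → sum 1
-2 2 -8 → sum -8
2 -8 2 → sum -4
-8 2 10 → sum 4
2 10 2 → sum 14

7, 7, 9, 1, -8, -4, 4, 14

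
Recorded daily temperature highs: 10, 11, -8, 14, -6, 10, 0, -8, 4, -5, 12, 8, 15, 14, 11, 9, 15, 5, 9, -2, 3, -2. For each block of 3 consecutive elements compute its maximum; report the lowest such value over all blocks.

3

Window maxs for each of the 20 positions:
10 11 -8 → max 11
11 -8 14 → max 14
-8 14 -6 → max 14
14 -6 10 → max 14
-6 10 0 → max 10
10 0 -8 → max 10
0 -8 4 → max 4
-8 4 -5 → max 4
4 -5 12 → max 12
-5 12 8 → max 12
12 8 15 → max 15
8 15 14 → max 15
15 14 11 → max 15
14 11 9 → max 14
11 9 15 → max 15
9 15 5 → max 15
15 5 9 → max 15
5 9 -2 → max 9
9 -2 3 → max 9
-2 3 -2 → max 3
Lowest of these is 3.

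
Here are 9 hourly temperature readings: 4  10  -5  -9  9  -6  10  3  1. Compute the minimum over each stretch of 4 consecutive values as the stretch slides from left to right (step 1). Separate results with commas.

4 10 -5 -9 → min -9
10 -5 -9 9 → min -9
-5 -9 9 -6 → min -9
-9 9 -6 10 → min -9
9 -6 10 3 → min -6
-6 10 3 1 → min -6

-9, -9, -9, -9, -6, -6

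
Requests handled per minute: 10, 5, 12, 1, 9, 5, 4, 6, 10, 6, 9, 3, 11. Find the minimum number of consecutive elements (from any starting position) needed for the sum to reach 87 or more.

13

add 10: running sum 10 < 87
add 5: running sum 15 < 87
add 12: running sum 27 < 87
add 1: running sum 28 < 87
add 9: running sum 37 < 87
add 5: running sum 42 < 87
add 4: running sum 46 < 87
add 6: running sum 52 < 87
add 10: running sum 62 < 87
add 6: running sum 68 < 87
add 9: running sum 77 < 87
add 3: running sum 80 < 87
end 12: [10, 5, 12, 1, 9, 5, 4, 6, 10, 6, 9, 3, 11] sum 91, len 13
Shortest qualifying length: 13.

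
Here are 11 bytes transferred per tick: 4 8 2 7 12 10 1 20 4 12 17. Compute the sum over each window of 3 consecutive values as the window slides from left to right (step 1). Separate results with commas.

Sliding a size-3 window across the 11 values:
[4, 8, 2] → sum 14
[8, 2, 7] → sum 17
[2, 7, 12] → sum 21
[7, 12, 10] → sum 29
[12, 10, 1] → sum 23
[10, 1, 20] → sum 31
[1, 20, 4] → sum 25
[20, 4, 12] → sum 36
[4, 12, 17] → sum 33

14, 17, 21, 29, 23, 31, 25, 36, 33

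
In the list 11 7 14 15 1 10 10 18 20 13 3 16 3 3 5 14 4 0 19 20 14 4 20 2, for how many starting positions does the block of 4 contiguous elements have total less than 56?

17

[11, 7, 14, 15] → sum 47  < 56 ✓
[7, 14, 15, 1] → sum 37  < 56 ✓
[14, 15, 1, 10] → sum 40  < 56 ✓
[15, 1, 10, 10] → sum 36  < 56 ✓
[1, 10, 10, 18] → sum 39  < 56 ✓
[10, 10, 18, 20] → sum 58
[10, 18, 20, 13] → sum 61
[18, 20, 13, 3] → sum 54  < 56 ✓
[20, 13, 3, 16] → sum 52  < 56 ✓
[13, 3, 16, 3] → sum 35  < 56 ✓
[3, 16, 3, 3] → sum 25  < 56 ✓
[16, 3, 3, 5] → sum 27  < 56 ✓
[3, 3, 5, 14] → sum 25  < 56 ✓
[3, 5, 14, 4] → sum 26  < 56 ✓
[5, 14, 4, 0] → sum 23  < 56 ✓
[14, 4, 0, 19] → sum 37  < 56 ✓
[4, 0, 19, 20] → sum 43  < 56 ✓
[0, 19, 20, 14] → sum 53  < 56 ✓
[19, 20, 14, 4] → sum 57
[20, 14, 4, 20] → sum 58
[14, 4, 20, 2] → sum 40  < 56 ✓
17 windows satisfy the condition.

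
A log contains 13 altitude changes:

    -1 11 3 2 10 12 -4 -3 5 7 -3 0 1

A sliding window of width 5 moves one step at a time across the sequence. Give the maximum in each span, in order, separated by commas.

[-1, 11, 3, 2, 10] → max 11
[11, 3, 2, 10, 12] → max 12
[3, 2, 10, 12, -4] → max 12
[2, 10, 12, -4, -3] → max 12
[10, 12, -4, -3, 5] → max 12
[12, -4, -3, 5, 7] → max 12
[-4, -3, 5, 7, -3] → max 7
[-3, 5, 7, -3, 0] → max 7
[5, 7, -3, 0, 1] → max 7

11, 12, 12, 12, 12, 12, 7, 7, 7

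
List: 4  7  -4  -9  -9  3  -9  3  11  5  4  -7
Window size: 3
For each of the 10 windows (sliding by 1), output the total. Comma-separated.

Sliding a size-3 window across the 12 values:
[4, 7, -4] → sum 7
[7, -4, -9] → sum -6
[-4, -9, -9] → sum -22
[-9, -9, 3] → sum -15
[-9, 3, -9] → sum -15
[3, -9, 3] → sum -3
[-9, 3, 11] → sum 5
[3, 11, 5] → sum 19
[11, 5, 4] → sum 20
[5, 4, -7] → sum 2

7, -6, -22, -15, -15, -3, 5, 19, 20, 2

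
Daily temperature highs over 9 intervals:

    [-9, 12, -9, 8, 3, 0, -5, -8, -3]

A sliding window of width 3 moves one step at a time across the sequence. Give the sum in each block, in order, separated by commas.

-6, 11, 2, 11, -2, -13, -16

[-9, 12, -9] → sum -6
[12, -9, 8] → sum 11
[-9, 8, 3] → sum 2
[8, 3, 0] → sum 11
[3, 0, -5] → sum -2
[0, -5, -8] → sum -13
[-5, -8, -3] → sum -16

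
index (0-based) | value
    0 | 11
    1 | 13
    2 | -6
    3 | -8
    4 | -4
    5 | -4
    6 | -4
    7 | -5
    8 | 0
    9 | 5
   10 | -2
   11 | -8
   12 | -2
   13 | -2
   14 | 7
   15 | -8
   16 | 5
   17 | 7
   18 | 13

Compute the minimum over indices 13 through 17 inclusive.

-8

Elements at indices 13..17: -2, 7, -8, 5, 7
min(-2, 7, -8, 5, 7) = -8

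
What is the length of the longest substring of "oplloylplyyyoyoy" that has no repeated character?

[o] len 1
[o, p] len 2
[o, p, l] len 3
[l] len 1
[l, o] len 2
[l, o, y] len 3
[o, y, l] len 3
[o, y, l, p] len 4
[p, l] len 2
[p, l, y] len 3
[y] len 1
[y] len 1
[y, o] len 2
[o, y] len 2
[y, o] len 2
[o, y] len 2
Longest all-distinct length: 4.

4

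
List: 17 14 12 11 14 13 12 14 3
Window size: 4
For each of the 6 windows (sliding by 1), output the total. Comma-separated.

54, 51, 50, 50, 53, 42

Sliding a size-4 window across the 9 values:
(17, 14, 12, 11) → sum 54
(14, 12, 11, 14) → sum 51
(12, 11, 14, 13) → sum 50
(11, 14, 13, 12) → sum 50
(14, 13, 12, 14) → sum 53
(13, 12, 14, 3) → sum 42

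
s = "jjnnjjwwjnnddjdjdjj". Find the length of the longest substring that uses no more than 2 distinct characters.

8

add j: window [j] (1 distinct), len 1
add j: window [j, j] (1 distinct), len 2
add n: window [j, j, n] (2 distinct), len 3
add n: window [j, j, n, n] (2 distinct), len 4
add j: window [j, j, n, n, j] (2 distinct), len 5
add j: window [j, j, n, n, j, j] (2 distinct), len 6
add w: window [j, j, w] (2 distinct), len 3
add w: window [j, j, w, w] (2 distinct), len 4
add j: window [j, j, w, w, j] (2 distinct), len 5
add n: window [j, n] (2 distinct), len 2
add n: window [j, n, n] (2 distinct), len 3
add d: window [n, n, d] (2 distinct), len 3
add d: window [n, n, d, d] (2 distinct), len 4
add j: window [d, d, j] (2 distinct), len 3
add d: window [d, d, j, d] (2 distinct), len 4
add j: window [d, d, j, d, j] (2 distinct), len 5
add d: window [d, d, j, d, j, d] (2 distinct), len 6
add j: window [d, d, j, d, j, d, j] (2 distinct), len 7
add j: window [d, d, j, d, j, d, j, j] (2 distinct), len 8
Longest length with ≤2 distinct: 8.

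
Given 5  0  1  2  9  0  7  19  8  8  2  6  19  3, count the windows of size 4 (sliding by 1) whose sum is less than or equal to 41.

10

(5, 0, 1, 2) → sum 8  ≤ 41 ✓
(0, 1, 2, 9) → sum 12  ≤ 41 ✓
(1, 2, 9, 0) → sum 12  ≤ 41 ✓
(2, 9, 0, 7) → sum 18  ≤ 41 ✓
(9, 0, 7, 19) → sum 35  ≤ 41 ✓
(0, 7, 19, 8) → sum 34  ≤ 41 ✓
(7, 19, 8, 8) → sum 42
(19, 8, 8, 2) → sum 37  ≤ 41 ✓
(8, 8, 2, 6) → sum 24  ≤ 41 ✓
(8, 2, 6, 19) → sum 35  ≤ 41 ✓
(2, 6, 19, 3) → sum 30  ≤ 41 ✓
10 windows satisfy the condition.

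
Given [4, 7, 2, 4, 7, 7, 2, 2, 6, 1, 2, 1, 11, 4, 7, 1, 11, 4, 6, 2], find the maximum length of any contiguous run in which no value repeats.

[4] len 1
[4, 7] len 2
[4, 7, 2] len 3
[7, 2, 4] len 3
[2, 4, 7] len 3
[7] len 1
[7, 2] len 2
[2] len 1
[2, 6] len 2
[2, 6, 1] len 3
[6, 1, 2] len 3
[2, 1] len 2
[2, 1, 11] len 3
[2, 1, 11, 4] len 4
[2, 1, 11, 4, 7] len 5
[11, 4, 7, 1] len 4
[4, 7, 1, 11] len 4
[7, 1, 11, 4] len 4
[7, 1, 11, 4, 6] len 5
[7, 1, 11, 4, 6, 2] len 6
Longest all-distinct length: 6.

6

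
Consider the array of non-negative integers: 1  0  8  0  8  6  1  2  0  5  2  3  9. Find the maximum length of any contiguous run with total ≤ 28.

9

Extend to the right; shrink from the left whenever the sum exceeds 28:
[1] sum 1 len 1
[1, 0] sum 1 len 2
[1, 0, 8] sum 9 len 3
[1, 0, 8, 0] sum 9 len 4
[1, 0, 8, 0, 8] sum 17 len 5
[1, 0, 8, 0, 8, 6] sum 23 len 6
[1, 0, 8, 0, 8, 6, 1] sum 24 len 7
[1, 0, 8, 0, 8, 6, 1, 2] sum 26 len 8
[1, 0, 8, 0, 8, 6, 1, 2, 0] sum 26 len 9
[0, 8, 6, 1, 2, 0, 5] sum 22 len 7
[0, 8, 6, 1, 2, 0, 5, 2] sum 24 len 8
[0, 8, 6, 1, 2, 0, 5, 2, 3] sum 27 len 9
[6, 1, 2, 0, 5, 2, 3, 9] sum 28 len 8
Longest length seen: 9.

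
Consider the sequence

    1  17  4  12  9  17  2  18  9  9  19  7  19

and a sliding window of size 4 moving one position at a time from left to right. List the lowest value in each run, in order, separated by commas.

1, 4, 4, 2, 2, 2, 2, 9, 7, 7

1 17 4 12 → min 1
17 4 12 9 → min 4
4 12 9 17 → min 4
12 9 17 2 → min 2
9 17 2 18 → min 2
17 2 18 9 → min 2
2 18 9 9 → min 2
18 9 9 19 → min 9
9 9 19 7 → min 7
9 19 7 19 → min 7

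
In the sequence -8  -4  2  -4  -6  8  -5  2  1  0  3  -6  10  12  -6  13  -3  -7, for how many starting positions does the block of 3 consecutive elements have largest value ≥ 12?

5

(-8, -4, 2) → max 2
(-4, 2, -4) → max 2
(2, -4, -6) → max 2
(-4, -6, 8) → max 8
(-6, 8, -5) → max 8
(8, -5, 2) → max 8
(-5, 2, 1) → max 2
(2, 1, 0) → max 2
(1, 0, 3) → max 3
(0, 3, -6) → max 3
(3, -6, 10) → max 10
(-6, 10, 12) → max 12  ≥ 12 ✓
(10, 12, -6) → max 12  ≥ 12 ✓
(12, -6, 13) → max 13  ≥ 12 ✓
(-6, 13, -3) → max 13  ≥ 12 ✓
(13, -3, -7) → max 13  ≥ 12 ✓
5 windows satisfy the condition.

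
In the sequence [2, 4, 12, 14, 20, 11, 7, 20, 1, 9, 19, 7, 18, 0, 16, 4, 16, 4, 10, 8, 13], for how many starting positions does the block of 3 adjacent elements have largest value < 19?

10

(2, 4, 12) → max 12  < 19 ✓
(4, 12, 14) → max 14  < 19 ✓
(12, 14, 20) → max 20
(14, 20, 11) → max 20
(20, 11, 7) → max 20
(11, 7, 20) → max 20
(7, 20, 1) → max 20
(20, 1, 9) → max 20
(1, 9, 19) → max 19
(9, 19, 7) → max 19
(19, 7, 18) → max 19
(7, 18, 0) → max 18  < 19 ✓
(18, 0, 16) → max 18  < 19 ✓
(0, 16, 4) → max 16  < 19 ✓
(16, 4, 16) → max 16  < 19 ✓
(4, 16, 4) → max 16  < 19 ✓
(16, 4, 10) → max 16  < 19 ✓
(4, 10, 8) → max 10  < 19 ✓
(10, 8, 13) → max 13  < 19 ✓
10 windows satisfy the condition.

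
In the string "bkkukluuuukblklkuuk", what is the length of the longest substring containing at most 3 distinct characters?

10

Extend right; when distinct count exceeds 3, shrink from the left:
[b] 1 distinct, len 1
[b, k] 2 distinct, len 2
[b, k, k] 2 distinct, len 3
[b, k, k, u] 3 distinct, len 4
[b, k, k, u, k] 3 distinct, len 5
[k, k, u, k, l] 3 distinct, len 5
[k, k, u, k, l, u] 3 distinct, len 6
[k, k, u, k, l, u, u] 3 distinct, len 7
[k, k, u, k, l, u, u, u] 3 distinct, len 8
[k, k, u, k, l, u, u, u, u] 3 distinct, len 9
[k, k, u, k, l, u, u, u, u, k] 3 distinct, len 10
[u, u, u, u, k, b] 3 distinct, len 6
[k, b, l] 3 distinct, len 3
[k, b, l, k] 3 distinct, len 4
[k, b, l, k, l] 3 distinct, len 5
[k, b, l, k, l, k] 3 distinct, len 6
[l, k, l, k, u] 3 distinct, len 5
[l, k, l, k, u, u] 3 distinct, len 6
[l, k, l, k, u, u, k] 3 distinct, len 7
Longest length with ≤3 distinct: 10.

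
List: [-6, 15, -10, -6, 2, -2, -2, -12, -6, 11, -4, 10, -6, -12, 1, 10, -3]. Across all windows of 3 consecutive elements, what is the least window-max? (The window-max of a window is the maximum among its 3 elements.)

(-6, 15, -10) → max 15
(15, -10, -6) → max 15
(-10, -6, 2) → max 2
(-6, 2, -2) → max 2
(2, -2, -2) → max 2
(-2, -2, -12) → max -2
(-2, -12, -6) → max -2
(-12, -6, 11) → max 11
(-6, 11, -4) → max 11
(11, -4, 10) → max 11
(-4, 10, -6) → max 10
(10, -6, -12) → max 10
(-6, -12, 1) → max 1
(-12, 1, 10) → max 10
(1, 10, -3) → max 10
Least of these is -2.

-2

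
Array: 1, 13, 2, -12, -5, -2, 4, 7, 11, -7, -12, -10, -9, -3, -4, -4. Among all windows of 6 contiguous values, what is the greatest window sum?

8

1 13 2 -12 -5 -2 → sum -3
13 2 -12 -5 -2 4 → sum 0
2 -12 -5 -2 4 7 → sum -6
-12 -5 -2 4 7 11 → sum 3
-5 -2 4 7 11 -7 → sum 8
-2 4 7 11 -7 -12 → sum 1
4 7 11 -7 -12 -10 → sum -7
7 11 -7 -12 -10 -9 → sum -20
11 -7 -12 -10 -9 -3 → sum -30
-7 -12 -10 -9 -3 -4 → sum -45
-12 -10 -9 -3 -4 -4 → sum -42
Greatest of these is 8.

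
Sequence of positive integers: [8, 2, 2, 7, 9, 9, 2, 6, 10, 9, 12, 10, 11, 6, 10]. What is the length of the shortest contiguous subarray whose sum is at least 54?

Extend right; whenever the sum reaches 54, record the length and shrink from the left:
add 8: running sum 8 < 54
add 2: running sum 10 < 54
add 2: running sum 12 < 54
add 7: running sum 19 < 54
add 9: running sum 28 < 54
add 9: running sum 37 < 54
add 2: running sum 39 < 54
add 6: running sum 45 < 54
end 8: [8, 2, 2, 7, 9, 9, 2, 6, 10] sum 55, len 9
end 9: [2, 7, 9, 9, 2, 6, 10, 9] sum 54, len 8
end 10: [9, 9, 2, 6, 10, 9, 12] sum 57, len 7
end 11: [9, 2, 6, 10, 9, 12, 10] sum 58, len 7
end 12: [6, 10, 9, 12, 10, 11] sum 58, len 6
end 13: [10, 9, 12, 10, 11, 6] sum 58, len 6
end 14: [9, 12, 10, 11, 6, 10] sum 58, len 6
Shortest qualifying length: 6.

6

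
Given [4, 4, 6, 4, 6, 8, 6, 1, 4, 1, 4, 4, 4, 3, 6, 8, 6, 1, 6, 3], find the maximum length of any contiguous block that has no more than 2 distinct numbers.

6

Extend right; when distinct count exceeds 2, shrink from the left:
[4] 1 distinct, len 1
[4, 4] 1 distinct, len 2
[4, 4, 6] 2 distinct, len 3
[4, 4, 6, 4] 2 distinct, len 4
[4, 4, 6, 4, 6] 2 distinct, len 5
[6, 8] 2 distinct, len 2
[6, 8, 6] 2 distinct, len 3
[6, 1] 2 distinct, len 2
[1, 4] 2 distinct, len 2
[1, 4, 1] 2 distinct, len 3
[1, 4, 1, 4] 2 distinct, len 4
[1, 4, 1, 4, 4] 2 distinct, len 5
[1, 4, 1, 4, 4, 4] 2 distinct, len 6
[4, 4, 4, 3] 2 distinct, len 4
[3, 6] 2 distinct, len 2
[6, 8] 2 distinct, len 2
[6, 8, 6] 2 distinct, len 3
[6, 1] 2 distinct, len 2
[6, 1, 6] 2 distinct, len 3
[6, 3] 2 distinct, len 2
Longest length with ≤2 distinct: 6.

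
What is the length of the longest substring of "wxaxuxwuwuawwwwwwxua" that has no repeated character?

4

[w] len 1
[w, x] len 2
[w, x, a] len 3
[a, x] len 2
[a, x, u] len 3
[u, x] len 2
[u, x, w] len 3
[x, w, u] len 3
[u, w] len 2
[w, u] len 2
[w, u, a] len 3
[u, a, w] len 3
[w] len 1
[w] len 1
[w] len 1
[w] len 1
[w] len 1
[w, x] len 2
[w, x, u] len 3
[w, x, u, a] len 4
Longest all-distinct length: 4.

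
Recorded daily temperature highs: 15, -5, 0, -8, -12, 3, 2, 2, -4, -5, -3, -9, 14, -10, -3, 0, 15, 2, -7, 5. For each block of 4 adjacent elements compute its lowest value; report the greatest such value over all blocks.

Window mins for each of the 17 positions:
[15, -5, 0, -8] → min -8
[-5, 0, -8, -12] → min -12
[0, -8, -12, 3] → min -12
[-8, -12, 3, 2] → min -12
[-12, 3, 2, 2] → min -12
[3, 2, 2, -4] → min -4
[2, 2, -4, -5] → min -5
[2, -4, -5, -3] → min -5
[-4, -5, -3, -9] → min -9
[-5, -3, -9, 14] → min -9
[-3, -9, 14, -10] → min -10
[-9, 14, -10, -3] → min -10
[14, -10, -3, 0] → min -10
[-10, -3, 0, 15] → min -10
[-3, 0, 15, 2] → min -3
[0, 15, 2, -7] → min -7
[15, 2, -7, 5] → min -7
Greatest of these is -3.

-3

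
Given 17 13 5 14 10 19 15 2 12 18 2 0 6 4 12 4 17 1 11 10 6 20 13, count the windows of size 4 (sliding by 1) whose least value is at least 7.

(17, 13, 5, 14) → min 5
(13, 5, 14, 10) → min 5
(5, 14, 10, 19) → min 5
(14, 10, 19, 15) → min 10  ≥ 7 ✓
(10, 19, 15, 2) → min 2
(19, 15, 2, 12) → min 2
(15, 2, 12, 18) → min 2
(2, 12, 18, 2) → min 2
(12, 18, 2, 0) → min 0
(18, 2, 0, 6) → min 0
(2, 0, 6, 4) → min 0
(0, 6, 4, 12) → min 0
(6, 4, 12, 4) → min 4
(4, 12, 4, 17) → min 4
(12, 4, 17, 1) → min 1
(4, 17, 1, 11) → min 1
(17, 1, 11, 10) → min 1
(1, 11, 10, 6) → min 1
(11, 10, 6, 20) → min 6
(10, 6, 20, 13) → min 6
1 window satisfy the condition.

1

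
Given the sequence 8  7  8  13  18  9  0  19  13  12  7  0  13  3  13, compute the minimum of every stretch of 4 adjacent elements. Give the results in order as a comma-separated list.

[8, 7, 8, 13] → min 7
[7, 8, 13, 18] → min 7
[8, 13, 18, 9] → min 8
[13, 18, 9, 0] → min 0
[18, 9, 0, 19] → min 0
[9, 0, 19, 13] → min 0
[0, 19, 13, 12] → min 0
[19, 13, 12, 7] → min 7
[13, 12, 7, 0] → min 0
[12, 7, 0, 13] → min 0
[7, 0, 13, 3] → min 0
[0, 13, 3, 13] → min 0

7, 7, 8, 0, 0, 0, 0, 7, 0, 0, 0, 0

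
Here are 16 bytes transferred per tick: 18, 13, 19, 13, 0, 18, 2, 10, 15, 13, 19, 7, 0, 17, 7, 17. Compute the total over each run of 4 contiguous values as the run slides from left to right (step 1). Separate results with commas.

Sliding a size-4 window across the 16 values:
18 13 19 13 → sum 63
13 19 13 0 → sum 45
19 13 0 18 → sum 50
13 0 18 2 → sum 33
0 18 2 10 → sum 30
18 2 10 15 → sum 45
2 10 15 13 → sum 40
10 15 13 19 → sum 57
15 13 19 7 → sum 54
13 19 7 0 → sum 39
19 7 0 17 → sum 43
7 0 17 7 → sum 31
0 17 7 17 → sum 41

63, 45, 50, 33, 30, 45, 40, 57, 54, 39, 43, 31, 41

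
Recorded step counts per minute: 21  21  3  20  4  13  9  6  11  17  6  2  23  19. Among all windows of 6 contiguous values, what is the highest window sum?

Window sums for each of the 9 positions:
[21, 21, 3, 20, 4, 13] → sum 82
[21, 3, 20, 4, 13, 9] → sum 70
[3, 20, 4, 13, 9, 6] → sum 55
[20, 4, 13, 9, 6, 11] → sum 63
[4, 13, 9, 6, 11, 17] → sum 60
[13, 9, 6, 11, 17, 6] → sum 62
[9, 6, 11, 17, 6, 2] → sum 51
[6, 11, 17, 6, 2, 23] → sum 65
[11, 17, 6, 2, 23, 19] → sum 78
Highest of these is 82.

82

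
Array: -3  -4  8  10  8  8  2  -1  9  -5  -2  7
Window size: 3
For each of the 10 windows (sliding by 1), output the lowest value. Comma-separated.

Sliding a size-3 window across the 12 values:
-3 -4 8 → min -4
-4 8 10 → min -4
8 10 8 → min 8
10 8 8 → min 8
8 8 2 → min 2
8 2 -1 → min -1
2 -1 9 → min -1
-1 9 -5 → min -5
9 -5 -2 → min -5
-5 -2 7 → min -5

-4, -4, 8, 8, 2, -1, -1, -5, -5, -5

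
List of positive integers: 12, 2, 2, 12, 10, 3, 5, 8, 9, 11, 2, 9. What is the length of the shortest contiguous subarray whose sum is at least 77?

12

add 12: running sum 12 < 77
add 2: running sum 14 < 77
add 2: running sum 16 < 77
add 12: running sum 28 < 77
add 10: running sum 38 < 77
add 3: running sum 41 < 77
add 5: running sum 46 < 77
add 8: running sum 54 < 77
add 9: running sum 63 < 77
add 11: running sum 74 < 77
add 2: running sum 76 < 77
add 9: shortest ending here [12, 2, 2, 12, 10, 3, 5, 8, 9, 11, 2, 9] sum 85, len 12
Shortest qualifying length: 12.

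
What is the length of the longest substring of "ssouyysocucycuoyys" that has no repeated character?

5

[s] len 1
[s] len 1
[s, o] len 2
[s, o, u] len 3
[s, o, u, y] len 4
[y] len 1
[y, s] len 2
[y, s, o] len 3
[y, s, o, c] len 4
[y, s, o, c, u] len 5
[u, c] len 2
[u, c, y] len 3
[y, c] len 2
[y, c, u] len 3
[y, c, u, o] len 4
[c, u, o, y] len 4
[y] len 1
[y, s] len 2
Longest all-distinct length: 5.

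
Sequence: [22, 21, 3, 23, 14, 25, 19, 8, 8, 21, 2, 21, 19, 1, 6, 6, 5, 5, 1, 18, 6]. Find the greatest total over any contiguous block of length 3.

Window sums for each of the 19 positions:
(22, 21, 3) → sum 46
(21, 3, 23) → sum 47
(3, 23, 14) → sum 40
(23, 14, 25) → sum 62
(14, 25, 19) → sum 58
(25, 19, 8) → sum 52
(19, 8, 8) → sum 35
(8, 8, 21) → sum 37
(8, 21, 2) → sum 31
(21, 2, 21) → sum 44
(2, 21, 19) → sum 42
(21, 19, 1) → sum 41
(19, 1, 6) → sum 26
(1, 6, 6) → sum 13
(6, 6, 5) → sum 17
(6, 5, 5) → sum 16
(5, 5, 1) → sum 11
(5, 1, 18) → sum 24
(1, 18, 6) → sum 25
Greatest of these is 62.

62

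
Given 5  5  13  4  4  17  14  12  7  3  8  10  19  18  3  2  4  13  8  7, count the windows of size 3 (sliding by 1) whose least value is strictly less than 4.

7

(5, 5, 13) → min 5
(5, 13, 4) → min 4
(13, 4, 4) → min 4
(4, 4, 17) → min 4
(4, 17, 14) → min 4
(17, 14, 12) → min 12
(14, 12, 7) → min 7
(12, 7, 3) → min 3  < 4 ✓
(7, 3, 8) → min 3  < 4 ✓
(3, 8, 10) → min 3  < 4 ✓
(8, 10, 19) → min 8
(10, 19, 18) → min 10
(19, 18, 3) → min 3  < 4 ✓
(18, 3, 2) → min 2  < 4 ✓
(3, 2, 4) → min 2  < 4 ✓
(2, 4, 13) → min 2  < 4 ✓
(4, 13, 8) → min 4
(13, 8, 7) → min 7
7 windows satisfy the condition.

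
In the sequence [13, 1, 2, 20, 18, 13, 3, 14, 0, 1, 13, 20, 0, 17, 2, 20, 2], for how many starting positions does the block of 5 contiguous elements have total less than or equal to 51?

13 1 2 20 18 → sum 54
1 2 20 18 13 → sum 54
2 20 18 13 3 → sum 56
20 18 13 3 14 → sum 68
18 13 3 14 0 → sum 48  ≤ 51 ✓
13 3 14 0 1 → sum 31  ≤ 51 ✓
3 14 0 1 13 → sum 31  ≤ 51 ✓
14 0 1 13 20 → sum 48  ≤ 51 ✓
0 1 13 20 0 → sum 34  ≤ 51 ✓
1 13 20 0 17 → sum 51  ≤ 51 ✓
13 20 0 17 2 → sum 52
20 0 17 2 20 → sum 59
0 17 2 20 2 → sum 41  ≤ 51 ✓
7 windows satisfy the condition.

7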